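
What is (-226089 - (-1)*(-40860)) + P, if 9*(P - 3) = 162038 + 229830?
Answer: -2010646/9 ≈ -2.2341e+5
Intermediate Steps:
P = 391895/9 (P = 3 + (162038 + 229830)/9 = 3 + (⅑)*391868 = 3 + 391868/9 = 391895/9 ≈ 43544.)
(-226089 - (-1)*(-40860)) + P = (-226089 - (-1)*(-40860)) + 391895/9 = (-226089 - 1*40860) + 391895/9 = (-226089 - 40860) + 391895/9 = -266949 + 391895/9 = -2010646/9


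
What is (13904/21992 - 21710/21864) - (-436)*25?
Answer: 327556700621/30052068 ≈ 10900.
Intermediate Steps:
(13904/21992 - 21710/21864) - (-436)*25 = (13904*(1/21992) - 21710*1/21864) - 1*(-10900) = (1738/2749 - 10855/10932) + 10900 = -10840579/30052068 + 10900 = 327556700621/30052068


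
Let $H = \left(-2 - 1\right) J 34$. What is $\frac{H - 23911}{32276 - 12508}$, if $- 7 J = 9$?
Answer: $- \frac{166459}{138376} \approx -1.2029$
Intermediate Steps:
$J = - \frac{9}{7}$ ($J = \left(- \frac{1}{7}\right) 9 = - \frac{9}{7} \approx -1.2857$)
$H = \frac{918}{7}$ ($H = \left(-2 - 1\right) \left(- \frac{9}{7}\right) 34 = \left(-3\right) \left(- \frac{9}{7}\right) 34 = \frac{27}{7} \cdot 34 = \frac{918}{7} \approx 131.14$)
$\frac{H - 23911}{32276 - 12508} = \frac{\frac{918}{7} - 23911}{32276 - 12508} = - \frac{166459}{7 \cdot 19768} = \left(- \frac{166459}{7}\right) \frac{1}{19768} = - \frac{166459}{138376}$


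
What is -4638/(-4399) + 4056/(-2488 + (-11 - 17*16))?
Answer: -4990446/12189629 ≈ -0.40940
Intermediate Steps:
-4638/(-4399) + 4056/(-2488 + (-11 - 17*16)) = -4638*(-1/4399) + 4056/(-2488 + (-11 - 272)) = 4638/4399 + 4056/(-2488 - 283) = 4638/4399 + 4056/(-2771) = 4638/4399 + 4056*(-1/2771) = 4638/4399 - 4056/2771 = -4990446/12189629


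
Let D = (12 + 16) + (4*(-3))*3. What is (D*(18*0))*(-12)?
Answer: 0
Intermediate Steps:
D = -8 (D = 28 - 12*3 = 28 - 36 = -8)
(D*(18*0))*(-12) = -144*0*(-12) = -8*0*(-12) = 0*(-12) = 0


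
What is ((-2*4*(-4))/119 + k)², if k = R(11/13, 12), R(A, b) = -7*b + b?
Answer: 72863296/14161 ≈ 5145.4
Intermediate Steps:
R(A, b) = -6*b
k = -72 (k = -6*12 = -72)
((-2*4*(-4))/119 + k)² = ((-2*4*(-4))/119 - 72)² = (-8*(-4)*(1/119) - 72)² = (32*(1/119) - 72)² = (32/119 - 72)² = (-8536/119)² = 72863296/14161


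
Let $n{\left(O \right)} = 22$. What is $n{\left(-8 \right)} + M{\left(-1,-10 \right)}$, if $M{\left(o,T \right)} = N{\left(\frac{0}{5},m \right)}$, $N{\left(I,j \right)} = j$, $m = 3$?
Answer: $25$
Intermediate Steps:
$M{\left(o,T \right)} = 3$
$n{\left(-8 \right)} + M{\left(-1,-10 \right)} = 22 + 3 = 25$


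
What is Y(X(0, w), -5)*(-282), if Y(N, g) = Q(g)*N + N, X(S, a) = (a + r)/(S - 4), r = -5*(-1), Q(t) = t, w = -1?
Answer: -1128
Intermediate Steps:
r = 5
X(S, a) = (5 + a)/(-4 + S) (X(S, a) = (a + 5)/(S - 4) = (5 + a)/(-4 + S))
Y(N, g) = N + N*g (Y(N, g) = g*N + N = N*g + N = N + N*g)
Y(X(0, w), -5)*(-282) = (((5 - 1)/(-4 + 0))*(1 - 5))*(-282) = ((4/(-4))*(-4))*(-282) = (-¼*4*(-4))*(-282) = -1*(-4)*(-282) = 4*(-282) = -1128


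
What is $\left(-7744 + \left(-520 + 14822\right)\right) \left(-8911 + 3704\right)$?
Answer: $-34147506$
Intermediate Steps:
$\left(-7744 + \left(-520 + 14822\right)\right) \left(-8911 + 3704\right) = \left(-7744 + 14302\right) \left(-5207\right) = 6558 \left(-5207\right) = -34147506$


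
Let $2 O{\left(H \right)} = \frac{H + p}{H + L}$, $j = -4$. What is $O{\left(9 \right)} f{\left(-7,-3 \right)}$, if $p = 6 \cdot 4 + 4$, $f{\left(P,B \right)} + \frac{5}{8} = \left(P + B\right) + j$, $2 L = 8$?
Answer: $- \frac{333}{16} \approx -20.813$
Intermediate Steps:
$L = 4$ ($L = \frac{1}{2} \cdot 8 = 4$)
$f{\left(P,B \right)} = - \frac{37}{8} + B + P$ ($f{\left(P,B \right)} = - \frac{5}{8} - \left(4 - B - P\right) = - \frac{5}{8} + \left(-4 + B + P\right) = - \frac{37}{8} + B + P$)
$p = 28$ ($p = 24 + 4 = 28$)
$O{\left(H \right)} = \frac{28 + H}{2 \left(4 + H\right)}$ ($O{\left(H \right)} = \frac{\left(H + 28\right) \frac{1}{H + 4}}{2} = \frac{\left(28 + H\right) \frac{1}{4 + H}}{2} = \frac{\frac{1}{4 + H} \left(28 + H\right)}{2} = \frac{28 + H}{2 \left(4 + H\right)}$)
$O{\left(9 \right)} f{\left(-7,-3 \right)} = \frac{28 + 9}{2 \left(4 + 9\right)} \left(- \frac{37}{8} - 3 - 7\right) = \frac{1}{2} \cdot \frac{1}{13} \cdot 37 \left(- \frac{117}{8}\right) = \frac{37}{26} \left(- \frac{117}{8}\right) = - \frac{333}{16}$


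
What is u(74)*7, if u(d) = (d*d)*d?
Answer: 2836568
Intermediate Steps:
u(d) = d³ (u(d) = d²*d = d³)
u(74)*7 = 74³*7 = 405224*7 = 2836568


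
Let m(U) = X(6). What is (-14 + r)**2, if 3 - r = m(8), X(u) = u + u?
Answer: 529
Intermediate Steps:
X(u) = 2*u
m(U) = 12 (m(U) = 2*6 = 12)
r = -9 (r = 3 - 1*12 = 3 - 12 = -9)
(-14 + r)**2 = (-14 - 9)**2 = (-23)**2 = 529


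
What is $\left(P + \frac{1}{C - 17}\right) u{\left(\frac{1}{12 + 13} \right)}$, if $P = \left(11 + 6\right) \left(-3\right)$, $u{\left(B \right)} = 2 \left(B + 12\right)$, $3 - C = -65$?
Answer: $- \frac{62608}{51} \approx -1227.6$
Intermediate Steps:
$C = 68$ ($C = 3 - -65 = 3 + 65 = 68$)
$u{\left(B \right)} = 24 + 2 B$ ($u{\left(B \right)} = 2 \left(12 + B\right) = 24 + 2 B$)
$P = -51$ ($P = 17 \left(-3\right) = -51$)
$\left(P + \frac{1}{C - 17}\right) u{\left(\frac{1}{12 + 13} \right)} = \left(-51 + \frac{1}{68 - 17}\right) \left(24 + \frac{2}{12 + 13}\right) = \left(-51 + \frac{1}{51}\right) \left(24 + \frac{2}{25}\right) = \left(-51 + \frac{1}{51}\right) \left(24 + 2 \cdot \frac{1}{25}\right) = - \frac{2600 \left(24 + \frac{2}{25}\right)}{51} = \left(- \frac{2600}{51}\right) \frac{602}{25} = - \frac{62608}{51}$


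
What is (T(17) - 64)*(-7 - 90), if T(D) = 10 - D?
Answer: 6887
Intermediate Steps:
(T(17) - 64)*(-7 - 90) = ((10 - 1*17) - 64)*(-7 - 90) = ((10 - 17) - 64)*(-97) = (-7 - 64)*(-97) = -71*(-97) = 6887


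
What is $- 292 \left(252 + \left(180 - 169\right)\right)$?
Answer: $-76796$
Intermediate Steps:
$- 292 \left(252 + \left(180 - 169\right)\right) = - 292 \left(252 + 11\right) = \left(-292\right) 263 = -76796$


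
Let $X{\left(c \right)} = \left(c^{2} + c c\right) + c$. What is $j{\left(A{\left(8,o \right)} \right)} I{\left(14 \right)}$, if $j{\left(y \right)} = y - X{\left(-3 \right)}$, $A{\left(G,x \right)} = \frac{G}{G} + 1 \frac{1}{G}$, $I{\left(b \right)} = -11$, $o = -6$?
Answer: $\frac{1221}{8} \approx 152.63$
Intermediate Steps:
$X{\left(c \right)} = c + 2 c^{2}$ ($X{\left(c \right)} = \left(c^{2} + c^{2}\right) + c = 2 c^{2} + c = c + 2 c^{2}$)
$A{\left(G,x \right)} = 1 + \frac{1}{G}$
$j{\left(y \right)} = -15 + y$ ($j{\left(y \right)} = y - - 3 \left(1 + 2 \left(-3\right)\right) = y - - 3 \left(1 - 6\right) = y - \left(-3\right) \left(-5\right) = y - 15 = -15 + y$)
$j{\left(A{\left(8,o \right)} \right)} I{\left(14 \right)} = \left(-15 + \frac{1 + 8}{8}\right) \left(-11\right) = \left(-15 + \frac{1}{8} \cdot 9\right) \left(-11\right) = \left(-15 + \frac{9}{8}\right) \left(-11\right) = \left(- \frac{111}{8}\right) \left(-11\right) = \frac{1221}{8}$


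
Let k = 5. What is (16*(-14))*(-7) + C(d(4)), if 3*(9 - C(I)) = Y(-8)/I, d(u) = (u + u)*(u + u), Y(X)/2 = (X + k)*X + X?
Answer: 9461/6 ≈ 1576.8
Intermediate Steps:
Y(X) = 2*X + 2*X*(5 + X) (Y(X) = 2*((X + 5)*X + X) = 2*((5 + X)*X + X) = 2*(X*(5 + X) + X) = 2*(X + X*(5 + X)) = 2*X + 2*X*(5 + X))
d(u) = 4*u**2 (d(u) = (2*u)*(2*u) = 4*u**2)
C(I) = 9 - 32/(3*I) (C(I) = 9 - 2*(-8)*(6 - 8)/(3*I) = 9 - 2*(-8)*(-2)/(3*I) = 9 - 32/(3*I))
(16*(-14))*(-7) + C(d(4)) = (16*(-14))*(-7) + (9 - 32/(3*(4*4**2))) = -224*(-7) + (9 - 32/(3*(4*16))) = 1568 + (9 - 32/3/64) = 1568 + (9 - 32/3*1/64) = 1568 + (9 - 1/6) = 1568 + 53/6 = 9461/6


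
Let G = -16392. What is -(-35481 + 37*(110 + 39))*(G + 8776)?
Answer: -228236288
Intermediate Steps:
-(-35481 + 37*(110 + 39))*(G + 8776) = -(-35481 + 37*(110 + 39))*(-16392 + 8776) = -(-35481 + 37*149)*(-7616) = -(-35481 + 5513)*(-7616) = -(-29968)*(-7616) = -1*228236288 = -228236288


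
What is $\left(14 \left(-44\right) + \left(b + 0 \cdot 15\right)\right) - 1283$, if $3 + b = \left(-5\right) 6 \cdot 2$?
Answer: $-1962$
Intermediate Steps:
$b = -63$ ($b = -3 + \left(-5\right) 6 \cdot 2 = -3 - 60 = -63$)
$\left(14 \left(-44\right) + \left(b + 0 \cdot 15\right)\right) - 1283 = \left(14 \left(-44\right) + \left(-63 + 0 \cdot 15\right)\right) - 1283 = \left(-616 + \left(-63 + 0\right)\right) - 1283 = \left(-616 - 63\right) - 1283 = -679 - 1283 = -1962$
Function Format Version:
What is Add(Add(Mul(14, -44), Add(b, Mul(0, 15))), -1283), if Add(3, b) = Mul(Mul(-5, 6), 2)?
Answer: -1962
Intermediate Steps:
b = -63 (b = Add(-3, Mul(Mul(-5, 6), 2)) = Add(-3, Mul(-30, 2)) = Add(-3, -60) = -63)
Add(Add(Mul(14, -44), Add(b, Mul(0, 15))), -1283) = Add(Add(Mul(14, -44), Add(-63, Mul(0, 15))), -1283) = Add(Add(-616, Add(-63, 0)), -1283) = Add(Add(-616, -63), -1283) = Add(-679, -1283) = -1962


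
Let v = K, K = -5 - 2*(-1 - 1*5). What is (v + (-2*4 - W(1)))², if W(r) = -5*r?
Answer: 16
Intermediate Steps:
K = 7 (K = -5 - 2*(-1 - 5) = -5 - 2*(-6) = -5 + 12 = 7)
v = 7
W(r) = -5*r
(v + (-2*4 - W(1)))² = (7 + (-2*4 - (-5)))² = (7 + (-8 - 1*(-5)))² = (7 + (-8 + 5))² = (7 - 3)² = 4² = 16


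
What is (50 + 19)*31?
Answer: 2139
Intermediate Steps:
(50 + 19)*31 = 69*31 = 2139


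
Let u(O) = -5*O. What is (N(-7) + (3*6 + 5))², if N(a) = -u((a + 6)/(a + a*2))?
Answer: 238144/441 ≈ 540.01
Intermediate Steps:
N(a) = 5*(6 + a)/(3*a) (N(a) = -(-5)*(a + 6)/(a + a*2) = -(-5)*(6 + a)/(a + 2*a) = -(-5)*(6 + a)/((3*a)) = -(-5)*(6 + a)*(1/(3*a)) = -(-5)*(6 + a)/(3*a) = 5*(6 + a)/(3*a))
(N(-7) + (3*6 + 5))² = ((5/3 + 10/(-7)) + (3*6 + 5))² = ((5/3 + 10*(-⅐)) + (18 + 5))² = ((5/3 - 10/7) + 23)² = (5/21 + 23)² = (488/21)² = 238144/441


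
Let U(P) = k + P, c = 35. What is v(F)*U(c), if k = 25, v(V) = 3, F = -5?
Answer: 180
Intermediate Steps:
U(P) = 25 + P
v(F)*U(c) = 3*(25 + 35) = 3*60 = 180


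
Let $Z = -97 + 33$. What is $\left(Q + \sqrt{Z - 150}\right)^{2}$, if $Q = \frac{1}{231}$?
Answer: $- \frac{11419253}{53361} + \frac{2 i \sqrt{214}}{231} \approx -214.0 + 0.12666 i$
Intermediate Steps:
$Z = -64$
$Q = \frac{1}{231} \approx 0.004329$
$\left(Q + \sqrt{Z - 150}\right)^{2} = \left(\frac{1}{231} + \sqrt{-64 - 150}\right)^{2} = \left(\frac{1}{231} + \sqrt{-214}\right)^{2} = \left(\frac{1}{231} + i \sqrt{214}\right)^{2}$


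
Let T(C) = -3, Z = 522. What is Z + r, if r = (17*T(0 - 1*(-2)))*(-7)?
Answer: 879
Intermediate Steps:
r = 357 (r = (17*(-3))*(-7) = -51*(-7) = 357)
Z + r = 522 + 357 = 879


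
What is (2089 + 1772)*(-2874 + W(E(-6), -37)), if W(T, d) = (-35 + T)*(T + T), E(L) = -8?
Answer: -8440146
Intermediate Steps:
W(T, d) = 2*T*(-35 + T) (W(T, d) = (-35 + T)*(2*T) = 2*T*(-35 + T))
(2089 + 1772)*(-2874 + W(E(-6), -37)) = (2089 + 1772)*(-2874 + 2*(-8)*(-35 - 8)) = 3861*(-2874 + 2*(-8)*(-43)) = 3861*(-2874 + 688) = 3861*(-2186) = -8440146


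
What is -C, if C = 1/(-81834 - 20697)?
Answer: 1/102531 ≈ 9.7531e-6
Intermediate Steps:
C = -1/102531 (C = 1/(-102531) = -1/102531 ≈ -9.7531e-6)
-C = -1*(-1/102531) = 1/102531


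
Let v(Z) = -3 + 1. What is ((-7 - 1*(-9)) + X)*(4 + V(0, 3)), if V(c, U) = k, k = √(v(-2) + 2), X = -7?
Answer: -20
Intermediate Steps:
v(Z) = -2
k = 0 (k = √(-2 + 2) = √0 = 0)
V(c, U) = 0
((-7 - 1*(-9)) + X)*(4 + V(0, 3)) = ((-7 - 1*(-9)) - 7)*(4 + 0) = ((-7 + 9) - 7)*4 = (2 - 7)*4 = -5*4 = -20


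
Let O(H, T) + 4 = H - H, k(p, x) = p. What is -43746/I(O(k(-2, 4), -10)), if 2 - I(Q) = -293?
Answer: -43746/295 ≈ -148.29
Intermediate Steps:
O(H, T) = -4 (O(H, T) = -4 + (H - H) = -4 + 0 = -4)
I(Q) = 295 (I(Q) = 2 - 1*(-293) = 2 + 293 = 295)
-43746/I(O(k(-2, 4), -10)) = -43746/295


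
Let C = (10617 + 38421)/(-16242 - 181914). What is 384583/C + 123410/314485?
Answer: -798869574697740/514057181 ≈ -1.5540e+6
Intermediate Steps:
C = -8173/33026 (C = 49038/(-198156) = 49038*(-1/198156) = -8173/33026 ≈ -0.24747)
384583/C + 123410/314485 = 384583/(-8173/33026) + 123410/314485 = 384583*(-33026/8173) + 123410*(1/314485) = -12701238158/8173 + 24682/62897 = -798869574697740/514057181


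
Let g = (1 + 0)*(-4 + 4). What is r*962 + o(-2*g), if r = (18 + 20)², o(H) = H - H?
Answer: 1389128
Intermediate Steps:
g = 0 (g = 1*0 = 0)
o(H) = 0
r = 1444 (r = 38² = 1444)
r*962 + o(-2*g) = 1444*962 + 0 = 1389128 + 0 = 1389128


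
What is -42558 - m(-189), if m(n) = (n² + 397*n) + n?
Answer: -3057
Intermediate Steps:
m(n) = n² + 398*n
-42558 - m(-189) = -42558 - (-189)*(398 - 189) = -42558 - (-189)*209 = -42558 - 1*(-39501) = -42558 + 39501 = -3057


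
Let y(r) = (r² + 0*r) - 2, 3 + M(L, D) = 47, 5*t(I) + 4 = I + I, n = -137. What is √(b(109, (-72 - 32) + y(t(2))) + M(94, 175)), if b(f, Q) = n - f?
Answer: I*√202 ≈ 14.213*I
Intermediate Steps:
t(I) = -⅘ + 2*I/5 (t(I) = -⅘ + (I + I)/5 = -⅘ + (2*I)/5 = -⅘ + 2*I/5)
M(L, D) = 44 (M(L, D) = -3 + 47 = 44)
y(r) = -2 + r² (y(r) = (r² + 0) - 2 = r² - 2 = -2 + r²)
b(f, Q) = -137 - f
√(b(109, (-72 - 32) + y(t(2))) + M(94, 175)) = √((-137 - 1*109) + 44) = √((-137 - 109) + 44) = √(-246 + 44) = √(-202) = I*√202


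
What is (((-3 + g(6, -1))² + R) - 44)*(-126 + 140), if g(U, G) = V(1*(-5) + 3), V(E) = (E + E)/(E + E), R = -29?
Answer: -966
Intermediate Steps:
V(E) = 1 (V(E) = (2*E)/((2*E)) = (2*E)*(1/(2*E)) = 1)
g(U, G) = 1
(((-3 + g(6, -1))² + R) - 44)*(-126 + 140) = (((-3 + 1)² - 29) - 44)*(-126 + 140) = (((-2)² - 29) - 44)*14 = ((4 - 29) - 44)*14 = (-25 - 44)*14 = -69*14 = -966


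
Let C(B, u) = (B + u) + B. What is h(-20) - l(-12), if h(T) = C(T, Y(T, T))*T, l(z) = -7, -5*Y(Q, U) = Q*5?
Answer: 407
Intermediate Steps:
Y(Q, U) = -Q (Y(Q, U) = -Q*5/5 = -Q)
C(B, u) = u + 2*B
h(T) = T² (h(T) = (-T + 2*T)*T = T*T = T²)
h(-20) - l(-12) = (-20)² - 1*(-7) = 400 + 7 = 407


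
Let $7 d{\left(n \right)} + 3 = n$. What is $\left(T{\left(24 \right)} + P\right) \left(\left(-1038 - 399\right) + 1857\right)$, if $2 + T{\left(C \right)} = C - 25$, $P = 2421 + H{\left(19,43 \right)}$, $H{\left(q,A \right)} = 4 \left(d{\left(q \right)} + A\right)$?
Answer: $1091640$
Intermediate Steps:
$d{\left(n \right)} = - \frac{3}{7} + \frac{n}{7}$
$H{\left(q,A \right)} = - \frac{12}{7} + 4 A + \frac{4 q}{7}$ ($H{\left(q,A \right)} = 4 \left(\left(- \frac{3}{7} + \frac{q}{7}\right) + A\right) = 4 \left(- \frac{3}{7} + A + \frac{q}{7}\right) = - \frac{12}{7} + 4 A + \frac{4 q}{7}$)
$P = \frac{18215}{7}$ ($P = 2421 + \left(- \frac{12}{7} + 4 \cdot 43 + \frac{4}{7} \cdot 19\right) = 2421 + \left(- \frac{12}{7} + 172 + \frac{76}{7}\right) = 2421 + \frac{1268}{7} = \frac{18215}{7} \approx 2602.1$)
$T{\left(C \right)} = -27 + C$ ($T{\left(C \right)} = -2 + \left(C - 25\right) = -2 + \left(-25 + C\right) = -27 + C$)
$\left(T{\left(24 \right)} + P\right) \left(\left(-1038 - 399\right) + 1857\right) = \left(\left(-27 + 24\right) + \frac{18215}{7}\right) \left(\left(-1038 - 399\right) + 1857\right) = \left(-3 + \frac{18215}{7}\right) \left(\left(-1038 - 399\right) + 1857\right) = \frac{18194 \left(-1437 + 1857\right)}{7} = \frac{18194}{7} \cdot 420 = 1091640$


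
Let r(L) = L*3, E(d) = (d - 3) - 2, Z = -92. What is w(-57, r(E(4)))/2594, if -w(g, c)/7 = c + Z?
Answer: 665/2594 ≈ 0.25636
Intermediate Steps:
E(d) = -5 + d (E(d) = (-3 + d) - 2 = -5 + d)
r(L) = 3*L
w(g, c) = 644 - 7*c (w(g, c) = -7*(c - 92) = -7*(-92 + c) = 644 - 7*c)
w(-57, r(E(4)))/2594 = (644 - 21*(-5 + 4))/2594 = (644 - 21*(-1))*(1/2594) = (644 - 7*(-3))*(1/2594) = (644 + 21)*(1/2594) = 665*(1/2594) = 665/2594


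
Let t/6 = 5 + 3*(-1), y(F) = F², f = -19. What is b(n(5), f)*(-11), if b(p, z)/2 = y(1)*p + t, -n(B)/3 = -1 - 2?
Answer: -462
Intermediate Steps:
n(B) = 9 (n(B) = -3*(-1 - 2) = -3*(-3) = 9)
t = 12 (t = 6*(5 + 3*(-1)) = 6*(5 - 3) = 6*2 = 12)
b(p, z) = 24 + 2*p (b(p, z) = 2*(1²*p + 12) = 2*(1*p + 12) = 2*(p + 12) = 2*(12 + p) = 24 + 2*p)
b(n(5), f)*(-11) = (24 + 2*9)*(-11) = (24 + 18)*(-11) = 42*(-11) = -462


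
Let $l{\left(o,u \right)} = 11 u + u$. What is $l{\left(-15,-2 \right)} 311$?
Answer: $-7464$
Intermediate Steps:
$l{\left(o,u \right)} = 12 u$
$l{\left(-15,-2 \right)} 311 = 12 \left(-2\right) 311 = \left(-24\right) 311 = -7464$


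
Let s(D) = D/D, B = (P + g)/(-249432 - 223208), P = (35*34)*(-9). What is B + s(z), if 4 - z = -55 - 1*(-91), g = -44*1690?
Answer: 55771/47264 ≈ 1.1800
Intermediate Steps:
g = -74360
P = -10710 (P = 1190*(-9) = -10710)
z = -32 (z = 4 - (-55 - 1*(-91)) = 4 - (-55 + 91) = 4 - 1*36 = 4 - 36 = -32)
B = 8507/47264 (B = (-10710 - 74360)/(-249432 - 223208) = -85070/(-472640) = -85070*(-1/472640) = 8507/47264 ≈ 0.17999)
s(D) = 1
B + s(z) = 8507/47264 + 1 = 55771/47264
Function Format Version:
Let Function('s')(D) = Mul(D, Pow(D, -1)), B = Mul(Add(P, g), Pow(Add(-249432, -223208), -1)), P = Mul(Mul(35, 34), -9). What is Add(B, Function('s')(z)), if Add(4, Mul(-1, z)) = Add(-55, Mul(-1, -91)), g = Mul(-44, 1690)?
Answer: Rational(55771, 47264) ≈ 1.1800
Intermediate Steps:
g = -74360
P = -10710 (P = Mul(1190, -9) = -10710)
z = -32 (z = Add(4, Mul(-1, Add(-55, Mul(-1, -91)))) = Add(4, Mul(-1, Add(-55, 91))) = Add(4, Mul(-1, 36)) = Add(4, -36) = -32)
B = Rational(8507, 47264) (B = Mul(Add(-10710, -74360), Pow(Add(-249432, -223208), -1)) = Mul(-85070, Pow(-472640, -1)) = Mul(-85070, Rational(-1, 472640)) = Rational(8507, 47264) ≈ 0.17999)
Function('s')(D) = 1
Add(B, Function('s')(z)) = Add(Rational(8507, 47264), 1) = Rational(55771, 47264)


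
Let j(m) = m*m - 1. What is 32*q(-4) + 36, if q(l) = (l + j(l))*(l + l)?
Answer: -2780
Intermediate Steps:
j(m) = -1 + m**2 (j(m) = m**2 - 1 = -1 + m**2)
q(l) = 2*l*(-1 + l + l**2) (q(l) = (l + (-1 + l**2))*(l + l) = (-1 + l + l**2)*(2*l) = 2*l*(-1 + l + l**2))
32*q(-4) + 36 = 32*(2*(-4)*(-1 - 4 + (-4)**2)) + 36 = 32*(2*(-4)*(-1 - 4 + 16)) + 36 = 32*(2*(-4)*11) + 36 = 32*(-88) + 36 = -2816 + 36 = -2780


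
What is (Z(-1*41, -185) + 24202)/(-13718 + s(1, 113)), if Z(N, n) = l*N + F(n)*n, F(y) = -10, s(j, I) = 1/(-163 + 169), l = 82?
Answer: -136140/82307 ≈ -1.6541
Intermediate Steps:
s(j, I) = ⅙ (s(j, I) = 1/6 = ⅙)
Z(N, n) = -10*n + 82*N (Z(N, n) = 82*N - 10*n = -10*n + 82*N)
(Z(-1*41, -185) + 24202)/(-13718 + s(1, 113)) = ((-10*(-185) + 82*(-1*41)) + 24202)/(-13718 + ⅙) = ((1850 + 82*(-41)) + 24202)/(-82307/6) = ((1850 - 3362) + 24202)*(-6/82307) = (-1512 + 24202)*(-6/82307) = 22690*(-6/82307) = -136140/82307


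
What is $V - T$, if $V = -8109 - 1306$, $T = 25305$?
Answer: $-34720$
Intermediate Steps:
$V = -9415$ ($V = -8109 - 1306 = -9415$)
$V - T = -9415 - 25305 = -34720$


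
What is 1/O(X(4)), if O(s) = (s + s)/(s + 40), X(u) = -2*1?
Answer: -19/2 ≈ -9.5000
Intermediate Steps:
X(u) = -2
O(s) = 2*s/(40 + s) (O(s) = (2*s)/(40 + s) = 2*s/(40 + s))
1/O(X(4)) = 1/(2*(-2)/(40 - 2)) = 1/(2*(-2)/38) = 1/(2*(-2)*(1/38)) = 1/(-2/19) = -19/2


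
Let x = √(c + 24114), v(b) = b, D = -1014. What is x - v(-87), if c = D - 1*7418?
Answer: 87 + √15682 ≈ 212.23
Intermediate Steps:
c = -8432 (c = -1014 - 1*7418 = -1014 - 7418 = -8432)
x = √15682 (x = √(-8432 + 24114) = √15682 ≈ 125.23)
x - v(-87) = √15682 - 1*(-87) = √15682 + 87 = 87 + √15682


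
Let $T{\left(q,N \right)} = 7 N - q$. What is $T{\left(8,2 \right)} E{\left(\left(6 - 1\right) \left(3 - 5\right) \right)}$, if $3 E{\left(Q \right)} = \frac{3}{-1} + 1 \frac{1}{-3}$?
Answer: $- \frac{20}{3} \approx -6.6667$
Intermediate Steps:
$T{\left(q,N \right)} = - q + 7 N$
$E{\left(Q \right)} = - \frac{10}{9}$ ($E{\left(Q \right)} = \frac{\frac{3}{-1} + 1 \frac{1}{-3}}{3} = \frac{3 \left(-1\right) + 1 \left(- \frac{1}{3}\right)}{3} = \frac{-3 - \frac{1}{3}}{3} = \frac{1}{3} \left(- \frac{10}{3}\right) = - \frac{10}{9}$)
$T{\left(8,2 \right)} E{\left(\left(6 - 1\right) \left(3 - 5\right) \right)} = \left(\left(-1\right) 8 + 7 \cdot 2\right) \left(- \frac{10}{9}\right) = \left(-8 + 14\right) \left(- \frac{10}{9}\right) = 6 \left(- \frac{10}{9}\right) = - \frac{20}{3}$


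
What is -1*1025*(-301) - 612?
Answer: 307913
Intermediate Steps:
-1*1025*(-301) - 612 = -1025*(-301) - 612 = 308525 - 612 = 307913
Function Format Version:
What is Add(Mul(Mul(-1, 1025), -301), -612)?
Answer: 307913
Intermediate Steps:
Add(Mul(Mul(-1, 1025), -301), -612) = Add(Mul(-1025, -301), -612) = Add(308525, -612) = 307913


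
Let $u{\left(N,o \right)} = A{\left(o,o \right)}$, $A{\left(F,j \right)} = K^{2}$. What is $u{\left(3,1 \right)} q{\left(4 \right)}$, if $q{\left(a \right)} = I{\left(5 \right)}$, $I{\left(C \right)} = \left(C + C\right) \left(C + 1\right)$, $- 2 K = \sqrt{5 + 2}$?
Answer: $105$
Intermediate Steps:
$K = - \frac{\sqrt{7}}{2}$ ($K = - \frac{\sqrt{5 + 2}}{2} = - \frac{\sqrt{7}}{2} \approx -1.3229$)
$A{\left(F,j \right)} = \frac{7}{4}$ ($A{\left(F,j \right)} = \left(- \frac{\sqrt{7}}{2}\right)^{2} = \frac{7}{4}$)
$I{\left(C \right)} = 2 C \left(1 + C\right)$
$q{\left(a \right)} = 60$ ($q{\left(a \right)} = 2 \cdot 5 \left(1 + 5\right) = 2 \cdot 5 \cdot 6 = 60$)
$u{\left(N,o \right)} = \frac{7}{4}$
$u{\left(3,1 \right)} q{\left(4 \right)} = \frac{7}{4} \cdot 60 = 105$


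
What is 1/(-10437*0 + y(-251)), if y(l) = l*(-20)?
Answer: 1/5020 ≈ 0.00019920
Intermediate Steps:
y(l) = -20*l
1/(-10437*0 + y(-251)) = 1/(-10437*0 - 20*(-251)) = 1/(0 + 5020) = 1/5020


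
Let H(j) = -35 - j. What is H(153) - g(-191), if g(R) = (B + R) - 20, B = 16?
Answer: 7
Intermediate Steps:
g(R) = -4 + R (g(R) = (16 + R) - 20 = -4 + R)
H(153) - g(-191) = (-35 - 1*153) - (-4 - 191) = (-35 - 153) - 1*(-195) = -188 + 195 = 7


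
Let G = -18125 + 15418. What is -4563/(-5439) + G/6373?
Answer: 4785542/11554249 ≈ 0.41418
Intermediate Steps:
G = -2707
-4563/(-5439) + G/6373 = -4563/(-5439) - 2707/6373 = -4563*(-1/5439) - 2707*1/6373 = 1521/1813 - 2707/6373 = 4785542/11554249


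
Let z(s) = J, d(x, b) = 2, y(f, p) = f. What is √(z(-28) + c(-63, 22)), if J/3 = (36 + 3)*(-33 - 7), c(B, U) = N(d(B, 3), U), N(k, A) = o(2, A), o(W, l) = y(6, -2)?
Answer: I*√4674 ≈ 68.367*I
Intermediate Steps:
o(W, l) = 6
N(k, A) = 6
c(B, U) = 6
J = -4680 (J = 3*((36 + 3)*(-33 - 7)) = 3*(39*(-40)) = 3*(-1560) = -4680)
z(s) = -4680
√(z(-28) + c(-63, 22)) = √(-4680 + 6) = √(-4674) = I*√4674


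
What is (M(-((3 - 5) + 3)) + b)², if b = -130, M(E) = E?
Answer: 17161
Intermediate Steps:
(M(-((3 - 5) + 3)) + b)² = (-((3 - 5) + 3) - 130)² = (-(-2 + 3) - 130)² = (-1*1 - 130)² = (-1 - 130)² = (-131)² = 17161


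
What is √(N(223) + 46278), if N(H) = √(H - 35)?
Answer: √(46278 + 2*√47) ≈ 215.16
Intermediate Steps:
N(H) = √(-35 + H)
√(N(223) + 46278) = √(√(-35 + 223) + 46278) = √(√188 + 46278) = √(2*√47 + 46278) = √(46278 + 2*√47)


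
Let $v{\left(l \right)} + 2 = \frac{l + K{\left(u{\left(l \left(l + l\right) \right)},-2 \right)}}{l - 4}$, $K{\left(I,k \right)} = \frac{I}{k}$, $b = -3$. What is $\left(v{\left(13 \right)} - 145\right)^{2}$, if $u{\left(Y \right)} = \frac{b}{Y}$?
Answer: $\frac{784211200249}{37015056} \approx 21186.0$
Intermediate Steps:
$u{\left(Y \right)} = - \frac{3}{Y}$
$v{\left(l \right)} = -2 + \frac{l + \frac{3}{4 l^{2}}}{-4 + l}$ ($v{\left(l \right)} = -2 + \frac{l + \frac{\left(-3\right) \frac{1}{l \left(l + l\right)}}{-2}}{l - 4} = -2 + \frac{l + - \frac{3}{l 2 l} \left(- \frac{1}{2}\right)}{-4 + l} = -2 + \frac{l + - \frac{3}{2 l^{2}} \left(- \frac{1}{2}\right)}{-4 + l} = -2 + \frac{l + \frac{3}{4 l^{2}}}{-4 + l}$)
$\left(v{\left(13 \right)} - 145\right)^{2} = \left(\frac{3 + 4 \cdot 13^{2} \left(8 - 13\right)}{4 \cdot 169 \left(-4 + 13\right)} - 145\right)^{2} = \left(\frac{1}{4} \cdot \frac{1}{169} \cdot \frac{1}{9} \left(3 + 4 \cdot 169 \left(8 - 13\right)\right) - 145\right)^{2} = \left(\frac{1}{4} \cdot \frac{1}{169} \cdot \frac{1}{9} \left(3 + 4 \cdot 169 \left(-5\right)\right) - 145\right)^{2} = \left(\frac{1}{4} \cdot \frac{1}{169} \cdot \frac{1}{9} \left(3 - 3380\right) - 145\right)^{2} = \left(\frac{1}{4} \cdot \frac{1}{169} \cdot \frac{1}{9} \left(-3377\right) - 145\right)^{2} = \left(- \frac{3377}{6084} - 145\right)^{2} = \left(- \frac{885557}{6084}\right)^{2} = \frac{784211200249}{37015056}$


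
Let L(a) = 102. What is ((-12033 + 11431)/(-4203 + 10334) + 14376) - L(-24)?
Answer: 87513292/6131 ≈ 14274.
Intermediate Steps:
((-12033 + 11431)/(-4203 + 10334) + 14376) - L(-24) = ((-12033 + 11431)/(-4203 + 10334) + 14376) - 1*102 = (-602/6131 + 14376) - 102 = 88138654/6131 - 102 = 87513292/6131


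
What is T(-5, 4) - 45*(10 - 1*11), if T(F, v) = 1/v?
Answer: 181/4 ≈ 45.250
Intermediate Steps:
T(-5, 4) - 45*(10 - 1*11) = 1/4 - 45*(10 - 1*11) = ¼ - 45*(10 - 11) = ¼ - 45*(-1) = ¼ + 45 = 181/4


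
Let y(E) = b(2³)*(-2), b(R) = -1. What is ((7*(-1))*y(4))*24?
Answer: -336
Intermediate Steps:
y(E) = 2 (y(E) = -1*(-2) = 2)
((7*(-1))*y(4))*24 = ((7*(-1))*2)*24 = -7*2*24 = -14*24 = -336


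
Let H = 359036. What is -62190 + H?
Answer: 296846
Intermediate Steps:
-62190 + H = -62190 + 359036 = 296846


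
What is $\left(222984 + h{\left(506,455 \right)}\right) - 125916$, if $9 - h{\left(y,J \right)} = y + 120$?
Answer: $96451$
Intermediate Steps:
$h{\left(y,J \right)} = -111 - y$ ($h{\left(y,J \right)} = 9 - \left(y + 120\right) = 9 - \left(120 + y\right) = -111 - y$)
$\left(222984 + h{\left(506,455 \right)}\right) - 125916 = \left(222984 - 617\right) - 125916 = 222367 - 125916 = 96451$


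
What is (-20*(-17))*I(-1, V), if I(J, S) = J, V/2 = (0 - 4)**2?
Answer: -340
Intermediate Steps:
V = 32 (V = 2*(0 - 4)**2 = 2*(-4)**2 = 2*16 = 32)
(-20*(-17))*I(-1, V) = -20*(-17)*(-1) = 340*(-1) = -340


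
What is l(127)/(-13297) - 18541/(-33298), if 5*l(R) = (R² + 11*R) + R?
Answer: 644888791/2213817530 ≈ 0.29130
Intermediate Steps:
l(R) = R²/5 + 12*R/5 (l(R) = ((R² + 11*R) + R)/5 = (R² + 12*R)/5 = R²/5 + 12*R/5)
l(127)/(-13297) - 18541/(-33298) = ((⅕)*127*(12 + 127))/(-13297) - 18541/(-33298) = ((⅕)*127*139)*(-1/13297) - 18541*(-1/33298) = (17653/5)*(-1/13297) + 18541/33298 = -17653/66485 + 18541/33298 = 644888791/2213817530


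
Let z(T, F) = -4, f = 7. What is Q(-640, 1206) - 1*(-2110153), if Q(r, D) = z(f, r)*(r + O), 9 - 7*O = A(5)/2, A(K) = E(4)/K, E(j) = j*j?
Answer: 73944807/35 ≈ 2.1127e+6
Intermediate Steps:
E(j) = j²
A(K) = 16/K (A(K) = 4²/K = 16/K)
O = 37/35 (O = 9/7 - 16/5/(7*2) = 9/7 - 16*(⅕)/(7*2) = 9/7 - 16/(35*2) = 9/7 - ⅐*8/5 = 9/7 - 8/35 = 37/35 ≈ 1.0571)
Q(r, D) = -148/35 - 4*r (Q(r, D) = -4*(r + 37/35) = -4*(37/35 + r) = -148/35 - 4*r)
Q(-640, 1206) - 1*(-2110153) = (-148/35 - 4*(-640)) - 1*(-2110153) = (-148/35 + 2560) + 2110153 = 89452/35 + 2110153 = 73944807/35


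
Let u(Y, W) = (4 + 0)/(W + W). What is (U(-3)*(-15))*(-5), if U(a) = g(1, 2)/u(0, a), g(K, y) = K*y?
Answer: -225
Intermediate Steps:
u(Y, W) = 2/W (u(Y, W) = 4/((2*W)) = 4*(1/(2*W)) = 2/W)
U(a) = a (U(a) = (1*2)/((2/a)) = 2*(a/2) = a)
(U(-3)*(-15))*(-5) = -3*(-15)*(-5) = 45*(-5) = -225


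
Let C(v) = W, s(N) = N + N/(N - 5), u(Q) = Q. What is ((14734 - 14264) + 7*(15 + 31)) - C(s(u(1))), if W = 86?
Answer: 706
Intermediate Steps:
s(N) = N + N/(-5 + N)
C(v) = 86
((14734 - 14264) + 7*(15 + 31)) - C(s(u(1))) = ((14734 - 14264) + 7*(15 + 31)) - 1*86 = (470 + 7*46) - 86 = (470 + 322) - 86 = 792 - 86 = 706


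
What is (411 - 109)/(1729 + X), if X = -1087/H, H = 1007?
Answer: 152057/870008 ≈ 0.17478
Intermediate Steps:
X = -1087/1007 ≈ -1.0794
(411 - 109)/(1729 + X) = (411 - 109)/(1729 - 1087/1007) = 302/(1740016/1007) = 302*(1007/1740016) = 152057/870008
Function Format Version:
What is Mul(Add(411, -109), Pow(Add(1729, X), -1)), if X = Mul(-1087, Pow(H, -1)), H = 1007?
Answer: Rational(152057, 870008) ≈ 0.17478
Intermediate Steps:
X = Rational(-1087, 1007) (X = Mul(-1087, Pow(1007, -1)) = Mul(-1087, Rational(1, 1007)) = Rational(-1087, 1007) ≈ -1.0794)
Mul(Add(411, -109), Pow(Add(1729, X), -1)) = Mul(Add(411, -109), Pow(Add(1729, Rational(-1087, 1007)), -1)) = Mul(302, Pow(Rational(1740016, 1007), -1)) = Mul(302, Rational(1007, 1740016)) = Rational(152057, 870008)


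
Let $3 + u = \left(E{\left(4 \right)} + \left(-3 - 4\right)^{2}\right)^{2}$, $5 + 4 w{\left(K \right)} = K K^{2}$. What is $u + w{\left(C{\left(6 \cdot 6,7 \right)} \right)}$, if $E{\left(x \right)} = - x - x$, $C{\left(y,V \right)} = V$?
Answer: $\frac{3525}{2} \approx 1762.5$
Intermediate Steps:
$E{\left(x \right)} = - 2 x$
$w{\left(K \right)} = - \frac{5}{4} + \frac{K^{3}}{4}$ ($w{\left(K \right)} = - \frac{5}{4} + \frac{K K^{2}}{4} = - \frac{5}{4} + \frac{K^{3}}{4}$)
$u = 1678$ ($u = -3 + \left(\left(-2\right) 4 + \left(-3 - 4\right)^{2}\right)^{2} = -3 + \left(-8 + \left(-7\right)^{2}\right)^{2} = -3 + \left(-8 + 49\right)^{2} = -3 + 41^{2} = -3 + 1681 = 1678$)
$u + w{\left(C{\left(6 \cdot 6,7 \right)} \right)} = 1678 - \left(\frac{5}{4} - \frac{7^{3}}{4}\right) = 1678 + \left(- \frac{5}{4} + \frac{1}{4} \cdot 343\right) = 1678 + \left(- \frac{5}{4} + \frac{343}{4}\right) = 1678 + \frac{169}{2} = \frac{3525}{2}$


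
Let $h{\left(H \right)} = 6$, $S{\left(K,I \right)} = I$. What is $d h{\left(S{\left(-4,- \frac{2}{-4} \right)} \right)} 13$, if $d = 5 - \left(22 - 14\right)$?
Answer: $-234$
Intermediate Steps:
$d = -3$ ($d = 5 - \left(22 - 14\right) = 5 - 8 = -3$)
$d h{\left(S{\left(-4,- \frac{2}{-4} \right)} \right)} 13 = \left(-3\right) 6 \cdot 13 = \left(-18\right) 13 = -234$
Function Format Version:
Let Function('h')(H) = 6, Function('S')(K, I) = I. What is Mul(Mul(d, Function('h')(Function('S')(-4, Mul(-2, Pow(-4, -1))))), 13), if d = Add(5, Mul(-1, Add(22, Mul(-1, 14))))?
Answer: -234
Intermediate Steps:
d = -3 (d = Add(5, Mul(-1, Add(22, -14))) = Add(5, Mul(-1, 8)) = Add(5, -8) = -3)
Mul(Mul(d, Function('h')(Function('S')(-4, Mul(-2, Pow(-4, -1))))), 13) = Mul(Mul(-3, 6), 13) = Mul(-18, 13) = -234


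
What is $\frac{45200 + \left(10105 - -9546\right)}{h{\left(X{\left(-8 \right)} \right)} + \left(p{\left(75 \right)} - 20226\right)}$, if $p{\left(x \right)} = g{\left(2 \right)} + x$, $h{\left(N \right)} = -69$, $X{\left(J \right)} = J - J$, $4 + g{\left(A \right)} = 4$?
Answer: $- \frac{21617}{6740} \approx -3.2073$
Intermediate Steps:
$g{\left(A \right)} = 0$ ($g{\left(A \right)} = -4 + 4 = 0$)
$X{\left(J \right)} = 0$
$p{\left(x \right)} = x$ ($p{\left(x \right)} = 0 + x = x$)
$\frac{45200 + \left(10105 - -9546\right)}{h{\left(X{\left(-8 \right)} \right)} + \left(p{\left(75 \right)} - 20226\right)} = \frac{45200 + \left(10105 - -9546\right)}{-69 + \left(75 - 20226\right)} = \frac{45200 + \left(10105 + 9546\right)}{-69 - 20151} = \frac{45200 + 19651}{-20220} = 64851 \left(- \frac{1}{20220}\right) = - \frac{21617}{6740}$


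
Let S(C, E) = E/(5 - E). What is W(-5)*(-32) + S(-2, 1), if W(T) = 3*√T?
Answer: ¼ - 96*I*√5 ≈ 0.25 - 214.66*I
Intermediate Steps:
W(-5)*(-32) + S(-2, 1) = (3*√(-5))*(-32) - 1*1/(-5 + 1) = (3*(I*√5))*(-32) - 1*1/(-4) = (3*I*√5)*(-32) - 1*1*(-¼) = -96*I*√5 + ¼ = ¼ - 96*I*√5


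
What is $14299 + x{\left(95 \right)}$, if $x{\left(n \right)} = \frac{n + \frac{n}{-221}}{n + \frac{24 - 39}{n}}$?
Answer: $\frac{2847429729}{199121} \approx 14300.0$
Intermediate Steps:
$x{\left(n \right)} = \frac{220 n}{221 \left(n - \frac{15}{n}\right)}$ ($x{\left(n \right)} = \frac{n + n \left(- \frac{1}{221}\right)}{n - \frac{15}{n}} = \frac{n - \frac{n}{221}}{n - \frac{15}{n}} = \frac{\frac{220}{221} n}{n - \frac{15}{n}} = \frac{220 n}{221 \left(n - \frac{15}{n}\right)}$)
$14299 + x{\left(95 \right)} = 14299 + \frac{220 \cdot 95^{2}}{221 \left(-15 + 95^{2}\right)} = 14299 + \frac{220}{221} \cdot 9025 \frac{1}{-15 + 9025} = 14299 + \frac{220}{221} \cdot 9025 \cdot \frac{1}{9010} = 14299 + \frac{198550}{199121} = \frac{2847429729}{199121}$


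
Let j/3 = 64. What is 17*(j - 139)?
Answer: 901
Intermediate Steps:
j = 192 (j = 3*64 = 192)
17*(j - 139) = 17*(192 - 139) = 17*53 = 901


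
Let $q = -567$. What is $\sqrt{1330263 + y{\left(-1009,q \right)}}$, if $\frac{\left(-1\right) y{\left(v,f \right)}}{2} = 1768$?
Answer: $\sqrt{1326727} \approx 1151.8$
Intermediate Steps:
$y{\left(v,f \right)} = -3536$ ($y{\left(v,f \right)} = \left(-2\right) 1768 = -3536$)
$\sqrt{1330263 + y{\left(-1009,q \right)}} = \sqrt{1330263 - 3536} = \sqrt{1326727}$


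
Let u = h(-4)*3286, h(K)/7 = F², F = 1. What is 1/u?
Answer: 1/23002 ≈ 4.3474e-5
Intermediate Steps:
h(K) = 7 (h(K) = 7*1² = 7*1 = 7)
u = 23002 (u = 7*3286 = 23002)
1/u = 1/23002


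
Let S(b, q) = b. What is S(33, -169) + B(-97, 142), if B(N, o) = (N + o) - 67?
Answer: 11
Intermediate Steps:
B(N, o) = -67 + N + o
S(33, -169) + B(-97, 142) = 33 + (-67 - 97 + 142) = 33 - 22 = 11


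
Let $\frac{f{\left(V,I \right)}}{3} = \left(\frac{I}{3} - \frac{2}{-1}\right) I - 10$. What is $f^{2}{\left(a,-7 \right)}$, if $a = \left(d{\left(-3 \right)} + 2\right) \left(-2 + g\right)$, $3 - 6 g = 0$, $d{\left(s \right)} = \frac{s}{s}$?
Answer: $529$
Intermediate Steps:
$d{\left(s \right)} = 1$
$g = \frac{1}{2}$ ($g = \frac{1}{2} - 0 = \frac{1}{2} + 0 = \frac{1}{2} \approx 0.5$)
$a = - \frac{9}{2}$ ($a = \left(1 + 2\right) \left(-2 + \frac{1}{2}\right) = 3 \left(- \frac{3}{2}\right) = - \frac{9}{2} \approx -4.5$)
$f{\left(V,I \right)} = -30 + 3 I \left(2 + \frac{I}{3}\right)$ ($f{\left(V,I \right)} = 3 \left(\left(\frac{I}{3} - \frac{2}{-1}\right) I - 10\right) = 3 \left(\left(I \frac{1}{3} - -2\right) I - 10\right) = 3 \left(\left(\frac{I}{3} + 2\right) I - 10\right) = 3 \left(\left(2 + \frac{I}{3}\right) I - 10\right) = 3 \left(I \left(2 + \frac{I}{3}\right) - 10\right) = 3 \left(-10 + I \left(2 + \frac{I}{3}\right)\right) = -30 + 3 I \left(2 + \frac{I}{3}\right)$)
$f^{2}{\left(a,-7 \right)} = \left(-30 + \left(-7\right)^{2} + 6 \left(-7\right)\right)^{2} = \left(-30 + 49 - 42\right)^{2} = \left(-23\right)^{2} = 529$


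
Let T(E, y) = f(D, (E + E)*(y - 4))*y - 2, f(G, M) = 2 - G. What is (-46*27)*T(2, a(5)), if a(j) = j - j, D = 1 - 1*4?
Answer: 2484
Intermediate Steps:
D = -3 (D = 1 - 4 = -3)
a(j) = 0
T(E, y) = -2 + 5*y (T(E, y) = (2 - 1*(-3))*y - 2 = (2 + 3)*y - 2 = 5*y - 2 = -2 + 5*y)
(-46*27)*T(2, a(5)) = (-46*27)*(-2 + 5*0) = -1242*(-2 + 0) = -1242*(-2) = 2484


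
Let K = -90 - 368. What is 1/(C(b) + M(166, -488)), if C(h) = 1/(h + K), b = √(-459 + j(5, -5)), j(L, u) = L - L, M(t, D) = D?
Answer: -102589282/50063793121 + 3*I*√51/50063793121 ≈ -0.0020492 + 4.2794e-10*I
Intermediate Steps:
j(L, u) = 0
b = 3*I*√51 (b = √(-459 + 0) = √(-459) = 3*I*√51 ≈ 21.424*I)
K = -458
C(h) = 1/(-458 + h) (C(h) = 1/(h - 458) = 1/(-458 + h))
1/(C(b) + M(166, -488)) = 1/(1/(-458 + 3*I*√51) - 488) = 1/(-488 + 1/(-458 + 3*I*√51))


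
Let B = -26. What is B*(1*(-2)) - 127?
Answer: -75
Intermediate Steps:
B*(1*(-2)) - 127 = -26*(-2) - 127 = 52 - 127 = -75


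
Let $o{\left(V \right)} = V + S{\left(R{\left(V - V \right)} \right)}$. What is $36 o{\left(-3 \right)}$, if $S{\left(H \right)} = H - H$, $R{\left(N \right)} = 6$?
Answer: $-108$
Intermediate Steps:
$S{\left(H \right)} = 0$
$o{\left(V \right)} = V$ ($o{\left(V \right)} = V + 0 = V$)
$36 o{\left(-3 \right)} = 36 \left(-3\right) = -108$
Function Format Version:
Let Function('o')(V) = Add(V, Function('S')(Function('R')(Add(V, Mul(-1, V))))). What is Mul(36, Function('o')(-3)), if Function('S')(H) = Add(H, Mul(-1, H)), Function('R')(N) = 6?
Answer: -108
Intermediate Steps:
Function('S')(H) = 0
Function('o')(V) = V (Function('o')(V) = Add(V, 0) = V)
Mul(36, Function('o')(-3)) = Mul(36, -3) = -108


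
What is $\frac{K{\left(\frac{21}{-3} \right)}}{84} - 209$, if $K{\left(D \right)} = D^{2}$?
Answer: $- \frac{2501}{12} \approx -208.42$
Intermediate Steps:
$\frac{K{\left(\frac{21}{-3} \right)}}{84} - 209 = \frac{\left(\frac{21}{-3}\right)^{2}}{84} - 209 = \frac{\left(21 \left(- \frac{1}{3}\right)\right)^{2}}{84} - 209 = \frac{\left(-7\right)^{2}}{84} - 209 = \frac{1}{84} \cdot 49 - 209 = \frac{7}{12} - 209 = - \frac{2501}{12}$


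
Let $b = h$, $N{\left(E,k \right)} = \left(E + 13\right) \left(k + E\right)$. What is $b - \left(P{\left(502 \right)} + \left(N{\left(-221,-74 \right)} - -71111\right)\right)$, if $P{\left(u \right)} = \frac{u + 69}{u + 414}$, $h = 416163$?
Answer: $\frac{259861301}{916} \approx 2.8369 \cdot 10^{5}$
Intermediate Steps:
$N{\left(E,k \right)} = \left(13 + E\right) \left(E + k\right)$
$b = 416163$
$P{\left(u \right)} = \frac{69 + u}{414 + u}$
$b - \left(P{\left(502 \right)} + \left(N{\left(-221,-74 \right)} - -71111\right)\right) = 416163 - \left(\frac{69 + 502}{414 + 502} + \left(\left(\left(-221\right)^{2} + 13 \left(-221\right) + 13 \left(-74\right) - -16354\right) - -71111\right)\right) = 416163 - \left(\frac{1}{916} \cdot 571 + \left(\left(48841 - 2873 - 962 + 16354\right) + 71111\right)\right) = 416163 - \left(\frac{1}{916} \cdot 571 + \left(61360 + 71111\right)\right) = 416163 - \left(\frac{571}{916} + 132471\right) = 416163 - \frac{121344007}{916} = \frac{259861301}{916}$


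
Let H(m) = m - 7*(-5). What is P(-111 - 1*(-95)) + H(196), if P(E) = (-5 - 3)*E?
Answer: 359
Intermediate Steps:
P(E) = -8*E
H(m) = 35 + m (H(m) = m + 35 = 35 + m)
P(-111 - 1*(-95)) + H(196) = -8*(-111 - 1*(-95)) + (35 + 196) = -8*(-111 + 95) + 231 = -8*(-16) + 231 = 128 + 231 = 359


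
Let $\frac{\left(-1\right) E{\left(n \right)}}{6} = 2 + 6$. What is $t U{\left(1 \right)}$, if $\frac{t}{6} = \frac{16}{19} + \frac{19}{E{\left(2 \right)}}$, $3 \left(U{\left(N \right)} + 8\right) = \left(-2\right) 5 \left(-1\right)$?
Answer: $- \frac{2849}{228} \approx -12.496$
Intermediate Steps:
$E{\left(n \right)} = -48$ ($E{\left(n \right)} = - 6 \left(2 + 6\right) = \left(-6\right) 8 = -48$)
$U{\left(N \right)} = - \frac{14}{3}$ ($U{\left(N \right)} = -8 + \frac{\left(-2\right) 5 \left(-1\right)}{3} = -8 + \frac{\left(-10\right) \left(-1\right)}{3} = -8 + \frac{1}{3} \cdot 10 = -8 + \frac{10}{3} = - \frac{14}{3}$)
$t = \frac{407}{152}$ ($t = 6 \left(\frac{16}{19} + \frac{19}{-48}\right) = 6 \left(16 \cdot \frac{1}{19} + 19 \left(- \frac{1}{48}\right)\right) = 6 \left(\frac{16}{19} - \frac{19}{48}\right) = 6 \cdot \frac{407}{912} = \frac{407}{152} \approx 2.6776$)
$t U{\left(1 \right)} = \frac{407}{152} \left(- \frac{14}{3}\right) = - \frac{2849}{228}$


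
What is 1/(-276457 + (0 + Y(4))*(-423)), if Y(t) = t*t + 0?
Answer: -1/283225 ≈ -3.5308e-6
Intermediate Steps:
Y(t) = t² (Y(t) = t² + 0 = t²)
1/(-276457 + (0 + Y(4))*(-423)) = 1/(-276457 + (0 + 4²)*(-423)) = 1/(-276457 + (0 + 16)*(-423)) = 1/(-276457 + 16*(-423)) = 1/(-276457 - 6768) = 1/(-283225) = -1/283225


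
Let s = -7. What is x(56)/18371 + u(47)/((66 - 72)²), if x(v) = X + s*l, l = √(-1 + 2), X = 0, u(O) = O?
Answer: 863185/661356 ≈ 1.3052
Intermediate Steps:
l = 1 (l = √1 = 1)
x(v) = -7 (x(v) = 0 - 7*1 = 0 - 7 = -7)
x(56)/18371 + u(47)/((66 - 72)²) = -7/18371 + 47/((66 - 72)²) = -7*1/18371 + 47/((-6)²) = -7/18371 + 47/36 = 863185/661356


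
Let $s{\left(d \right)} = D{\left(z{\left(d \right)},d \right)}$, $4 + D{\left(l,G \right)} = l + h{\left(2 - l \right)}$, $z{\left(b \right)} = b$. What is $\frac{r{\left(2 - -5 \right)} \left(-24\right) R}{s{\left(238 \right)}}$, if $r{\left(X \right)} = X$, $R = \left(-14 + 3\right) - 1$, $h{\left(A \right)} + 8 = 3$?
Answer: $\frac{2016}{229} \approx 8.8035$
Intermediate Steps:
$h{\left(A \right)} = -5$ ($h{\left(A \right)} = -8 + 3 = -5$)
$D{\left(l,G \right)} = -9 + l$ ($D{\left(l,G \right)} = -4 + \left(l - 5\right) = -4 + \left(-5 + l\right) = -9 + l$)
$s{\left(d \right)} = -9 + d$
$R = -12$ ($R = -11 - 1 = -12$)
$\frac{r{\left(2 - -5 \right)} \left(-24\right) R}{s{\left(238 \right)}} = \frac{\left(2 - -5\right) \left(-24\right) \left(-12\right)}{-9 + 238} = \frac{\left(2 + 5\right) \left(-24\right) \left(-12\right)}{229} = 7 \left(-24\right) \left(-12\right) \frac{1}{229} = \left(-168\right) \left(-12\right) \frac{1}{229} = 2016 \cdot \frac{1}{229} = \frac{2016}{229}$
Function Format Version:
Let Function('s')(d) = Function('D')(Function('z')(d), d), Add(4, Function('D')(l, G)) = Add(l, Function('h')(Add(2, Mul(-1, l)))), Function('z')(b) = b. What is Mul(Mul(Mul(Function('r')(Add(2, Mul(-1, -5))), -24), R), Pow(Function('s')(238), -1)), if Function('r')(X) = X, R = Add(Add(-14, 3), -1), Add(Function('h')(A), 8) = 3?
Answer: Rational(2016, 229) ≈ 8.8035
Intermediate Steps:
Function('h')(A) = -5 (Function('h')(A) = Add(-8, 3) = -5)
Function('D')(l, G) = Add(-9, l) (Function('D')(l, G) = Add(-4, Add(l, -5)) = Add(-4, Add(-5, l)) = Add(-9, l))
Function('s')(d) = Add(-9, d)
R = -12 (R = Add(-11, -1) = -12)
Mul(Mul(Mul(Function('r')(Add(2, Mul(-1, -5))), -24), R), Pow(Function('s')(238), -1)) = Mul(Mul(Mul(Add(2, Mul(-1, -5)), -24), -12), Pow(Add(-9, 238), -1)) = Mul(Mul(Mul(Add(2, 5), -24), -12), Pow(229, -1)) = Mul(Mul(Mul(7, -24), -12), Rational(1, 229)) = Mul(Mul(-168, -12), Rational(1, 229)) = Mul(2016, Rational(1, 229)) = Rational(2016, 229)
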